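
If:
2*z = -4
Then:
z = -2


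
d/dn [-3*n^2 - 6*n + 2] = -6*n - 6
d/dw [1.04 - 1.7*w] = -1.70000000000000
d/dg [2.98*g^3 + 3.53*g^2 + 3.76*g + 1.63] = 8.94*g^2 + 7.06*g + 3.76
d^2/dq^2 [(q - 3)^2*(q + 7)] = 6*q + 2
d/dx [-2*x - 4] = -2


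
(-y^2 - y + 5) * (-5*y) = 5*y^3 + 5*y^2 - 25*y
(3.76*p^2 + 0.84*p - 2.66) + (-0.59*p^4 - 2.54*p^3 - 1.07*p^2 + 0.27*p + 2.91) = -0.59*p^4 - 2.54*p^3 + 2.69*p^2 + 1.11*p + 0.25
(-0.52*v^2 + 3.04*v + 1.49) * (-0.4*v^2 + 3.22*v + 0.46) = 0.208*v^4 - 2.8904*v^3 + 8.9536*v^2 + 6.1962*v + 0.6854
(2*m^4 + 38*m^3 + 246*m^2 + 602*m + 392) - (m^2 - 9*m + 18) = 2*m^4 + 38*m^3 + 245*m^2 + 611*m + 374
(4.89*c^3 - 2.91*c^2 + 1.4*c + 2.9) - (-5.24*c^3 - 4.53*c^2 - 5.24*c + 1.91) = 10.13*c^3 + 1.62*c^2 + 6.64*c + 0.99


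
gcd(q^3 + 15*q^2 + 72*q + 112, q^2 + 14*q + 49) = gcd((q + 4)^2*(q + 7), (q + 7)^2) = q + 7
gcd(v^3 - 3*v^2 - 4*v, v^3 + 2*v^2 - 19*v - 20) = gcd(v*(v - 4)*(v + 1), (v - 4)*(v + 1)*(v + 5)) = v^2 - 3*v - 4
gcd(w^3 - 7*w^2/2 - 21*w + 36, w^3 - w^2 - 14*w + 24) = w + 4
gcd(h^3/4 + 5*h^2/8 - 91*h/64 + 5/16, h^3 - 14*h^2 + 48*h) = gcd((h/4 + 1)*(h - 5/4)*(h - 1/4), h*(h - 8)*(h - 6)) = 1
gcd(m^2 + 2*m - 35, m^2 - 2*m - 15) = m - 5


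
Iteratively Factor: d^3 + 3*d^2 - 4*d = (d + 4)*(d^2 - d) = (d - 1)*(d + 4)*(d)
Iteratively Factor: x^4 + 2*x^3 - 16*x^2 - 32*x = (x + 2)*(x^3 - 16*x) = (x - 4)*(x + 2)*(x^2 + 4*x) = x*(x - 4)*(x + 2)*(x + 4)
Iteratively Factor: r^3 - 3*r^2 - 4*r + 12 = (r - 2)*(r^2 - r - 6) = (r - 2)*(r + 2)*(r - 3)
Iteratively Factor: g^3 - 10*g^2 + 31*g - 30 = (g - 2)*(g^2 - 8*g + 15) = (g - 5)*(g - 2)*(g - 3)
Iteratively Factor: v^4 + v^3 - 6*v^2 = (v)*(v^3 + v^2 - 6*v) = v^2*(v^2 + v - 6) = v^2*(v - 2)*(v + 3)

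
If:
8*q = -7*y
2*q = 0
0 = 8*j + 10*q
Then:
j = 0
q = 0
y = 0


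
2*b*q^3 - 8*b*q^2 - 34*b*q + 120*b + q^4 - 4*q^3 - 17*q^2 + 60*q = (2*b + q)*(q - 5)*(q - 3)*(q + 4)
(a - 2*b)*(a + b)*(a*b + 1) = a^3*b - a^2*b^2 + a^2 - 2*a*b^3 - a*b - 2*b^2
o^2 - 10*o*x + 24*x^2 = (o - 6*x)*(o - 4*x)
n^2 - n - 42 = (n - 7)*(n + 6)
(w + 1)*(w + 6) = w^2 + 7*w + 6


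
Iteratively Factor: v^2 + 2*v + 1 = (v + 1)*(v + 1)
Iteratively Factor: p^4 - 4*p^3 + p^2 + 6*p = (p - 2)*(p^3 - 2*p^2 - 3*p) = (p - 2)*(p + 1)*(p^2 - 3*p) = p*(p - 2)*(p + 1)*(p - 3)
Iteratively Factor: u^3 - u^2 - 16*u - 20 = (u + 2)*(u^2 - 3*u - 10) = (u + 2)^2*(u - 5)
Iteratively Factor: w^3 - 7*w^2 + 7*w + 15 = (w - 5)*(w^2 - 2*w - 3) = (w - 5)*(w + 1)*(w - 3)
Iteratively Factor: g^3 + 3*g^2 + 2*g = (g + 2)*(g^2 + g) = (g + 1)*(g + 2)*(g)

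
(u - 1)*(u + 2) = u^2 + u - 2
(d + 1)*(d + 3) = d^2 + 4*d + 3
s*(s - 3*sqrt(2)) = s^2 - 3*sqrt(2)*s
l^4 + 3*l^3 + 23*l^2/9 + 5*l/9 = l*(l + 1/3)*(l + 1)*(l + 5/3)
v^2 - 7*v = v*(v - 7)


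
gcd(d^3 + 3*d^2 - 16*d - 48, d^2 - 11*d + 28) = d - 4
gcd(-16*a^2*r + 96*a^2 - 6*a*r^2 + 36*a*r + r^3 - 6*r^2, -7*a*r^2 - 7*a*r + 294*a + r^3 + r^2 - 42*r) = r - 6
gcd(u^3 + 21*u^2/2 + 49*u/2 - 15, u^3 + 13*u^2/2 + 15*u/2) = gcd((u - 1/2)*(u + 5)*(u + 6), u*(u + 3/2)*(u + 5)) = u + 5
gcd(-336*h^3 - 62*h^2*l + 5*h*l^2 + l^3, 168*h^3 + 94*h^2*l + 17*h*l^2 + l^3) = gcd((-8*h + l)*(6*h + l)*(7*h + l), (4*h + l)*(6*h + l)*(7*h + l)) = 42*h^2 + 13*h*l + l^2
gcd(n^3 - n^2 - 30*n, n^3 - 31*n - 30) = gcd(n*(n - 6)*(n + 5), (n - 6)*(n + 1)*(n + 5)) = n^2 - n - 30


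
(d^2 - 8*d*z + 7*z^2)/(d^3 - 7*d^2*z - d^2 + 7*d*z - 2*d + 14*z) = (d - z)/(d^2 - d - 2)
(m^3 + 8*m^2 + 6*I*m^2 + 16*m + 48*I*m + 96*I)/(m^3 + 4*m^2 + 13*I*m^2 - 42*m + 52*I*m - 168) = (m + 4)/(m + 7*I)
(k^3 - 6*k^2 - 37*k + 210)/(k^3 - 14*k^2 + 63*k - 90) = (k^2 - k - 42)/(k^2 - 9*k + 18)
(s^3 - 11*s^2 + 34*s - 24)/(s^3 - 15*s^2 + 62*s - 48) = (s - 4)/(s - 8)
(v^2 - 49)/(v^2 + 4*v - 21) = (v - 7)/(v - 3)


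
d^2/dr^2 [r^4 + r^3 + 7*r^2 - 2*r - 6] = 12*r^2 + 6*r + 14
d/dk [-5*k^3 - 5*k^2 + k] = -15*k^2 - 10*k + 1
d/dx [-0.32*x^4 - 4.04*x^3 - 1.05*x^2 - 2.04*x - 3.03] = -1.28*x^3 - 12.12*x^2 - 2.1*x - 2.04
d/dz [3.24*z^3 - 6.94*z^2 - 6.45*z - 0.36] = 9.72*z^2 - 13.88*z - 6.45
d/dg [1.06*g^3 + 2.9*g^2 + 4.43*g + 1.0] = 3.18*g^2 + 5.8*g + 4.43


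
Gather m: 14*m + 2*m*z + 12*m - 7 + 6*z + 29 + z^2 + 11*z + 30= m*(2*z + 26) + z^2 + 17*z + 52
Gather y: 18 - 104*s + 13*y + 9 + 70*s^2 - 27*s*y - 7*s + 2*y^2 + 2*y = 70*s^2 - 111*s + 2*y^2 + y*(15 - 27*s) + 27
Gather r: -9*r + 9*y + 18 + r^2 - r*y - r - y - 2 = r^2 + r*(-y - 10) + 8*y + 16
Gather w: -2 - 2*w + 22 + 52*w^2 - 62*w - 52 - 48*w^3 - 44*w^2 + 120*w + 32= -48*w^3 + 8*w^2 + 56*w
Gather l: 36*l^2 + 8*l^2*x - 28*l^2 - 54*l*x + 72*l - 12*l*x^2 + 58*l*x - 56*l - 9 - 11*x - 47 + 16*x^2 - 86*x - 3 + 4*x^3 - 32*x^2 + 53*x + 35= l^2*(8*x + 8) + l*(-12*x^2 + 4*x + 16) + 4*x^3 - 16*x^2 - 44*x - 24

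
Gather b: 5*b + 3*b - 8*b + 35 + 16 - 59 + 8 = 0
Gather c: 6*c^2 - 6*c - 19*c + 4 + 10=6*c^2 - 25*c + 14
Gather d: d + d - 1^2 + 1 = 2*d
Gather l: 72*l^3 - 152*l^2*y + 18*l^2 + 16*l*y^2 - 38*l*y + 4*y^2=72*l^3 + l^2*(18 - 152*y) + l*(16*y^2 - 38*y) + 4*y^2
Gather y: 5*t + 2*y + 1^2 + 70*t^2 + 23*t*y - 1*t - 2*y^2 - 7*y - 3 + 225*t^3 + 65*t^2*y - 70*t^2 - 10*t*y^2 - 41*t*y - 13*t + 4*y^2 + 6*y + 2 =225*t^3 - 9*t + y^2*(2 - 10*t) + y*(65*t^2 - 18*t + 1)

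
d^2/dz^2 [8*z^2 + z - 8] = 16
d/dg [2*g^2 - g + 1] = 4*g - 1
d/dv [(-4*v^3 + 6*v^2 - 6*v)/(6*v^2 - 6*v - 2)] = 3*(-2*v^4 + 4*v^3 + 2*v^2 - 2*v + 1)/(9*v^4 - 18*v^3 + 3*v^2 + 6*v + 1)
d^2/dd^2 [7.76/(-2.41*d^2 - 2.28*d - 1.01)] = (90.141712*d^2 + 85.279296*d - 7.76*(4.82*d + 2.28)*(9.64*d + 4.56) + 37.777232)/(2.41*d^2 + 2.28*d + 1.01)^3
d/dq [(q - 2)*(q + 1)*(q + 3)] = 3*q^2 + 4*q - 5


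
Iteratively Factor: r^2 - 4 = (r - 2)*(r + 2)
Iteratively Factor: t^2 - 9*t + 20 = (t - 4)*(t - 5)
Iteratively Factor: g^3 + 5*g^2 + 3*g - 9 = (g + 3)*(g^2 + 2*g - 3) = (g - 1)*(g + 3)*(g + 3)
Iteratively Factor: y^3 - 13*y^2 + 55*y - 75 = (y - 5)*(y^2 - 8*y + 15) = (y - 5)^2*(y - 3)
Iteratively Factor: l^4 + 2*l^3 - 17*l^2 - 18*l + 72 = (l + 4)*(l^3 - 2*l^2 - 9*l + 18) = (l - 2)*(l + 4)*(l^2 - 9) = (l - 2)*(l + 3)*(l + 4)*(l - 3)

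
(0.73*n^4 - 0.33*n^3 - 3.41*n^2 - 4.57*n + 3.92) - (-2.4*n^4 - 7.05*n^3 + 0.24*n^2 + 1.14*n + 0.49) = 3.13*n^4 + 6.72*n^3 - 3.65*n^2 - 5.71*n + 3.43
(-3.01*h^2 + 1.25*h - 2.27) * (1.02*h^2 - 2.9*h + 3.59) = -3.0702*h^4 + 10.004*h^3 - 16.7463*h^2 + 11.0705*h - 8.1493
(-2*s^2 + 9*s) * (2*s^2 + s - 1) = -4*s^4 + 16*s^3 + 11*s^2 - 9*s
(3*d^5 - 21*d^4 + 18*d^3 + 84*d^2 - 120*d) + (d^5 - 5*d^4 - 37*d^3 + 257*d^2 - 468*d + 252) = 4*d^5 - 26*d^4 - 19*d^3 + 341*d^2 - 588*d + 252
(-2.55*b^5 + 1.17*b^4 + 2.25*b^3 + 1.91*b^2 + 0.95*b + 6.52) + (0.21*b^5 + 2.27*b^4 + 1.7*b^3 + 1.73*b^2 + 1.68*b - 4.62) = -2.34*b^5 + 3.44*b^4 + 3.95*b^3 + 3.64*b^2 + 2.63*b + 1.9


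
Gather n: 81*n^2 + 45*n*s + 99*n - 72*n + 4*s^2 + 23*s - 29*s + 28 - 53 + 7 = 81*n^2 + n*(45*s + 27) + 4*s^2 - 6*s - 18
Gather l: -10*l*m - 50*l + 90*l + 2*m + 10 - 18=l*(40 - 10*m) + 2*m - 8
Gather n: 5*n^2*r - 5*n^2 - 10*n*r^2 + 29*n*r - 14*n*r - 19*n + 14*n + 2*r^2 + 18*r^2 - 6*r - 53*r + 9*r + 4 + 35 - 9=n^2*(5*r - 5) + n*(-10*r^2 + 15*r - 5) + 20*r^2 - 50*r + 30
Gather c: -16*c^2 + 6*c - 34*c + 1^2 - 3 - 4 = -16*c^2 - 28*c - 6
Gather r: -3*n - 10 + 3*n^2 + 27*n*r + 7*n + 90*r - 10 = 3*n^2 + 4*n + r*(27*n + 90) - 20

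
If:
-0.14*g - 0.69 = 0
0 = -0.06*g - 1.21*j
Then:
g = -4.93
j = 0.24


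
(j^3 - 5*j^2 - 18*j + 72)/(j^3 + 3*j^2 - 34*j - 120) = (j - 3)/(j + 5)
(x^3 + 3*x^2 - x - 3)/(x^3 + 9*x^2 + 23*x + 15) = (x - 1)/(x + 5)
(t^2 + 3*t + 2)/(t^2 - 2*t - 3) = (t + 2)/(t - 3)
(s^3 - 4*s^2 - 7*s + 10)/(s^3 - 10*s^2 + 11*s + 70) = (s - 1)/(s - 7)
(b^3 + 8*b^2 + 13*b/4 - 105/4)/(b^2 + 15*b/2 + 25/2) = (2*b^2 + 11*b - 21)/(2*(b + 5))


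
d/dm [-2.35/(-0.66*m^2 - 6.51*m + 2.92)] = (-3.102*m - 15.2985)/(0.66*m^2 + 6.51*m - 2.92)^2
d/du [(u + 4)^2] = 2*u + 8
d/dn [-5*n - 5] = -5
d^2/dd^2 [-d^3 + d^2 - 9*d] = 2 - 6*d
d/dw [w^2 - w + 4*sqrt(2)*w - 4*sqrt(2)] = 2*w - 1 + 4*sqrt(2)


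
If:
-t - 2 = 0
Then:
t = -2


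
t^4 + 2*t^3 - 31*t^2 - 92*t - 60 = (t - 6)*(t + 1)*(t + 2)*(t + 5)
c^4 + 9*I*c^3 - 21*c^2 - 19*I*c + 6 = (c + I)^3*(c + 6*I)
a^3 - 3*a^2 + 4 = (a - 2)^2*(a + 1)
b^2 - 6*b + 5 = (b - 5)*(b - 1)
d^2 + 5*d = d*(d + 5)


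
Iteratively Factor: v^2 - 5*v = (v - 5)*(v)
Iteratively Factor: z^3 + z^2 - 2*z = (z - 1)*(z^2 + 2*z) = z*(z - 1)*(z + 2)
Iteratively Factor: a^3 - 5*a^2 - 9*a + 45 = (a - 5)*(a^2 - 9) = (a - 5)*(a + 3)*(a - 3)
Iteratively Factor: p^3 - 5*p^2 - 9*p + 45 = (p - 5)*(p^2 - 9) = (p - 5)*(p + 3)*(p - 3)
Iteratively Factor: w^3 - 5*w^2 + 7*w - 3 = (w - 3)*(w^2 - 2*w + 1) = (w - 3)*(w - 1)*(w - 1)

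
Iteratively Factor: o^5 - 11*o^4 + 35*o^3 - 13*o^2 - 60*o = (o + 1)*(o^4 - 12*o^3 + 47*o^2 - 60*o) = o*(o + 1)*(o^3 - 12*o^2 + 47*o - 60) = o*(o - 5)*(o + 1)*(o^2 - 7*o + 12) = o*(o - 5)*(o - 3)*(o + 1)*(o - 4)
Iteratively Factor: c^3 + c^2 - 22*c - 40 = (c - 5)*(c^2 + 6*c + 8) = (c - 5)*(c + 4)*(c + 2)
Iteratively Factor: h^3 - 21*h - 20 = (h - 5)*(h^2 + 5*h + 4) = (h - 5)*(h + 4)*(h + 1)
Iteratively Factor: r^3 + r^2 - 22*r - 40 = (r - 5)*(r^2 + 6*r + 8) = (r - 5)*(r + 2)*(r + 4)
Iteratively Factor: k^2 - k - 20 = (k + 4)*(k - 5)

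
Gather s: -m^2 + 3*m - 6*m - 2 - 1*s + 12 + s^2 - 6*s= -m^2 - 3*m + s^2 - 7*s + 10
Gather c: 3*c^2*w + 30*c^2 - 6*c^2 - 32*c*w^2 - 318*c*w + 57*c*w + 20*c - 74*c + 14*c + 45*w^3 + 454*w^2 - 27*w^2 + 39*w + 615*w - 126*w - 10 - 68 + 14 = c^2*(3*w + 24) + c*(-32*w^2 - 261*w - 40) + 45*w^3 + 427*w^2 + 528*w - 64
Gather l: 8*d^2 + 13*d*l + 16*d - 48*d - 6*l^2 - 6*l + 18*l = 8*d^2 - 32*d - 6*l^2 + l*(13*d + 12)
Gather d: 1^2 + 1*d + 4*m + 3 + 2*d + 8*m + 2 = 3*d + 12*m + 6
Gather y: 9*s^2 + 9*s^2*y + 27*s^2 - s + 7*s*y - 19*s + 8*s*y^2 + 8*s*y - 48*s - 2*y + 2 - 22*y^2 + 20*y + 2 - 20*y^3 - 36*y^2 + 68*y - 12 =36*s^2 - 68*s - 20*y^3 + y^2*(8*s - 58) + y*(9*s^2 + 15*s + 86) - 8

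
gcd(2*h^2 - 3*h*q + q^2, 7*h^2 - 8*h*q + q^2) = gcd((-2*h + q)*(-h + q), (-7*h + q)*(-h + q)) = -h + q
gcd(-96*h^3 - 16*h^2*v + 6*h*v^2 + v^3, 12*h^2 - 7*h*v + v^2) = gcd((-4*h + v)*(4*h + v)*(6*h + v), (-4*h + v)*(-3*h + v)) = -4*h + v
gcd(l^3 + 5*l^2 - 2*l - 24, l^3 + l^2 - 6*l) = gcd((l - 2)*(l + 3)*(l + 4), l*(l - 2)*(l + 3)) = l^2 + l - 6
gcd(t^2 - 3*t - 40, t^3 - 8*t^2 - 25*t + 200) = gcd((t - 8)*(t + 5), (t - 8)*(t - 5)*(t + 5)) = t^2 - 3*t - 40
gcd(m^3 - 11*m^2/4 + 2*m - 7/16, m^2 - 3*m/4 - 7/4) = m - 7/4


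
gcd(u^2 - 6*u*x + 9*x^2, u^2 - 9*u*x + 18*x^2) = -u + 3*x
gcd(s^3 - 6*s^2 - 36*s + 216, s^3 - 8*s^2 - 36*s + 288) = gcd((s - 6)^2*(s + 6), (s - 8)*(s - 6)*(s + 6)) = s^2 - 36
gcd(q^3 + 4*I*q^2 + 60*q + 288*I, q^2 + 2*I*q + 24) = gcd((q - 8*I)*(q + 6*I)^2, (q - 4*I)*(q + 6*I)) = q + 6*I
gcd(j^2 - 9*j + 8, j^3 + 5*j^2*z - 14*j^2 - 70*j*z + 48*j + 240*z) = j - 8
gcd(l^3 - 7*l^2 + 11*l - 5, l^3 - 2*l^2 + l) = l^2 - 2*l + 1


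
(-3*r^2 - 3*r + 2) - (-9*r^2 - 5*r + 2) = 6*r^2 + 2*r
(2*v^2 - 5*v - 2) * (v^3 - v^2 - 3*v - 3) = 2*v^5 - 7*v^4 - 3*v^3 + 11*v^2 + 21*v + 6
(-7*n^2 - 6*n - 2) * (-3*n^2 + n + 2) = 21*n^4 + 11*n^3 - 14*n^2 - 14*n - 4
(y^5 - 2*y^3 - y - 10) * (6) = 6*y^5 - 12*y^3 - 6*y - 60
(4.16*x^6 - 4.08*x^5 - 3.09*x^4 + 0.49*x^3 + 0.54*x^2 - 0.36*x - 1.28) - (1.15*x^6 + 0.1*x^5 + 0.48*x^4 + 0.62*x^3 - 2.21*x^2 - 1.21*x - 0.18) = 3.01*x^6 - 4.18*x^5 - 3.57*x^4 - 0.13*x^3 + 2.75*x^2 + 0.85*x - 1.1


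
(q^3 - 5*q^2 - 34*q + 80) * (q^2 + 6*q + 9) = q^5 + q^4 - 55*q^3 - 169*q^2 + 174*q + 720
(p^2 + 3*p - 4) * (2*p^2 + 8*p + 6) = 2*p^4 + 14*p^3 + 22*p^2 - 14*p - 24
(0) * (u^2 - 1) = 0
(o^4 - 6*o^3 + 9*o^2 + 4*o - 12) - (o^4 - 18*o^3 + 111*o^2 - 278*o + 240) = 12*o^3 - 102*o^2 + 282*o - 252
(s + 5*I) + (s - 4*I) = 2*s + I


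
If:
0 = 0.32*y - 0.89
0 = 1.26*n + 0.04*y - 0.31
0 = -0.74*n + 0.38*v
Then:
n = 0.16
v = 0.31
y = 2.78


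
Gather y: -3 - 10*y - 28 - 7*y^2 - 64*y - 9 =-7*y^2 - 74*y - 40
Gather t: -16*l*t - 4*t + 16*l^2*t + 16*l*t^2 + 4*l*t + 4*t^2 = t^2*(16*l + 4) + t*(16*l^2 - 12*l - 4)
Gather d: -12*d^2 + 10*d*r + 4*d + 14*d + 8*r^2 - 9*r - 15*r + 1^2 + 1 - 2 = -12*d^2 + d*(10*r + 18) + 8*r^2 - 24*r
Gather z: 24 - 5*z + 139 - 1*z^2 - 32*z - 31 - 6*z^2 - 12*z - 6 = -7*z^2 - 49*z + 126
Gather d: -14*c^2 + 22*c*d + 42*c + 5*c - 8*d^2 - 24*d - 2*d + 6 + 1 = -14*c^2 + 47*c - 8*d^2 + d*(22*c - 26) + 7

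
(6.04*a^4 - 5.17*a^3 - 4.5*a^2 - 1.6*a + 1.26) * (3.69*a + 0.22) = 22.2876*a^5 - 17.7485*a^4 - 17.7424*a^3 - 6.894*a^2 + 4.2974*a + 0.2772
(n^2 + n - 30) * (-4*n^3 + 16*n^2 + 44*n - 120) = -4*n^5 + 12*n^4 + 180*n^3 - 556*n^2 - 1440*n + 3600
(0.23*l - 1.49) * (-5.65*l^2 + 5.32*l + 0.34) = -1.2995*l^3 + 9.6421*l^2 - 7.8486*l - 0.5066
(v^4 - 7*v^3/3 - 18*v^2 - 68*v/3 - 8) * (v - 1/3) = v^5 - 8*v^4/3 - 155*v^3/9 - 50*v^2/3 - 4*v/9 + 8/3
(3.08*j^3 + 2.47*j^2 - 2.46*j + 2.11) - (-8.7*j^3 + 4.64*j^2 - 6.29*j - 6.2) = 11.78*j^3 - 2.17*j^2 + 3.83*j + 8.31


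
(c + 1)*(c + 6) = c^2 + 7*c + 6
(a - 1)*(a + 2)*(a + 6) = a^3 + 7*a^2 + 4*a - 12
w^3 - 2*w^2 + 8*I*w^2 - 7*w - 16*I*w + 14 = (w - 2)*(w + I)*(w + 7*I)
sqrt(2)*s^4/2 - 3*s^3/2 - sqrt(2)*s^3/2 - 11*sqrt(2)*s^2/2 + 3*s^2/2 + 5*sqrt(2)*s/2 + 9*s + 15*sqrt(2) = (s - 3)*(s - 5*sqrt(2)/2)*(s + sqrt(2))*(sqrt(2)*s/2 + sqrt(2))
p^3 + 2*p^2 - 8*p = p*(p - 2)*(p + 4)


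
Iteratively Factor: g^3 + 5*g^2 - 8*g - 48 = (g - 3)*(g^2 + 8*g + 16) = (g - 3)*(g + 4)*(g + 4)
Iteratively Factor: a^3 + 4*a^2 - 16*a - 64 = (a + 4)*(a^2 - 16) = (a - 4)*(a + 4)*(a + 4)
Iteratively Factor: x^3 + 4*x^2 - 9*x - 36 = (x + 3)*(x^2 + x - 12) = (x + 3)*(x + 4)*(x - 3)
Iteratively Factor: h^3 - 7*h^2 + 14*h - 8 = (h - 2)*(h^2 - 5*h + 4) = (h - 2)*(h - 1)*(h - 4)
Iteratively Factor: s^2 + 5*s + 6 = (s + 2)*(s + 3)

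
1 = 1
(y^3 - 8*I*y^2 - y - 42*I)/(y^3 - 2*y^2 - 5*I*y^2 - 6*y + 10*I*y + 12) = (y^2 - 5*I*y + 14)/(y^2 - 2*y*(1 + I) + 4*I)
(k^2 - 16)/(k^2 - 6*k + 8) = (k + 4)/(k - 2)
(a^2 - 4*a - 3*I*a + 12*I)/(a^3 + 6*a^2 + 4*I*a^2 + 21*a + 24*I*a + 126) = (a - 4)/(a^2 + a*(6 + 7*I) + 42*I)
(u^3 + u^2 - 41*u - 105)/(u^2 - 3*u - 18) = (u^2 - 2*u - 35)/(u - 6)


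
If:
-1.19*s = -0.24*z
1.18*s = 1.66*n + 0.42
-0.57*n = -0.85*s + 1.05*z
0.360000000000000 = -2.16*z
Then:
No Solution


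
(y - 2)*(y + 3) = y^2 + y - 6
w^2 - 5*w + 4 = (w - 4)*(w - 1)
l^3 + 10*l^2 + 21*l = l*(l + 3)*(l + 7)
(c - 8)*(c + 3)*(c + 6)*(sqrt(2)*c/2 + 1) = sqrt(2)*c^4/2 + sqrt(2)*c^3/2 + c^3 - 27*sqrt(2)*c^2 + c^2 - 72*sqrt(2)*c - 54*c - 144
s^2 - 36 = (s - 6)*(s + 6)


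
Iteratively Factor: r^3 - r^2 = (r)*(r^2 - r) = r^2*(r - 1)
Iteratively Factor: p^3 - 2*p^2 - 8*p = (p + 2)*(p^2 - 4*p) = p*(p + 2)*(p - 4)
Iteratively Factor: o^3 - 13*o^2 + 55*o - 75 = (o - 5)*(o^2 - 8*o + 15) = (o - 5)^2*(o - 3)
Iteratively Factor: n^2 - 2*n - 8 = (n - 4)*(n + 2)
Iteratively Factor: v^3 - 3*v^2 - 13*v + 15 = (v + 3)*(v^2 - 6*v + 5) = (v - 1)*(v + 3)*(v - 5)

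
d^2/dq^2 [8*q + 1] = 0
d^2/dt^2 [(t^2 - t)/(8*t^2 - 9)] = 2*(-64*t^3 + 216*t^2 - 216*t + 81)/(512*t^6 - 1728*t^4 + 1944*t^2 - 729)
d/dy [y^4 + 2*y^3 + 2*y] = 4*y^3 + 6*y^2 + 2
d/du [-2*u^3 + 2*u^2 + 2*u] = -6*u^2 + 4*u + 2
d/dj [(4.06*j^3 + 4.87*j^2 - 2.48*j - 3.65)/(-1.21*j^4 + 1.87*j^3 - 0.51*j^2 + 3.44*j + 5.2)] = (4.9126*j^6 + 11.7854*j^5 - 20.1799*j^4 + 19.542*j^3 + 99.3005*j^2 + 46.925*j - 0.340000000000002)/(1.4641*j^8 - 4.5254*j^7 + 4.7311*j^6 - 10.2322*j^5 + 0.541700000000001*j^4 + 15.9392*j^3 + 6.5296*j^2 + 35.776*j + 27.04)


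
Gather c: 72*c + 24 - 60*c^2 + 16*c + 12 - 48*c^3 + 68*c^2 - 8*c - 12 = -48*c^3 + 8*c^2 + 80*c + 24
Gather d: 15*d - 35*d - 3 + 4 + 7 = 8 - 20*d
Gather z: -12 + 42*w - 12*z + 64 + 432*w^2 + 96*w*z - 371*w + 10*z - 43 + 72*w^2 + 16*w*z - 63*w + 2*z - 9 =504*w^2 + 112*w*z - 392*w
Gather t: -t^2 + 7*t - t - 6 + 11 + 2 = -t^2 + 6*t + 7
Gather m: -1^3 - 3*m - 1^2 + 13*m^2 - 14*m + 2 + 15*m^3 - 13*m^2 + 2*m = 15*m^3 - 15*m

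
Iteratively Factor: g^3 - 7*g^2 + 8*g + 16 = (g + 1)*(g^2 - 8*g + 16) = (g - 4)*(g + 1)*(g - 4)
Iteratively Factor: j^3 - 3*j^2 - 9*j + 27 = (j - 3)*(j^2 - 9) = (j - 3)*(j + 3)*(j - 3)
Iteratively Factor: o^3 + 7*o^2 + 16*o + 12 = (o + 3)*(o^2 + 4*o + 4) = (o + 2)*(o + 3)*(o + 2)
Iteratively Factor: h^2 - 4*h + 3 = (h - 3)*(h - 1)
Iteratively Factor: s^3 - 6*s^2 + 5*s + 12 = (s + 1)*(s^2 - 7*s + 12) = (s - 3)*(s + 1)*(s - 4)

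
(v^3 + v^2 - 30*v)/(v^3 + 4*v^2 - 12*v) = (v - 5)/(v - 2)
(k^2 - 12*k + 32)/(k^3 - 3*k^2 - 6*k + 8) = (k - 8)/(k^2 + k - 2)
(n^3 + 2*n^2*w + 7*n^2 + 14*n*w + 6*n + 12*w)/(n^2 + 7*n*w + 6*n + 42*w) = (n^2 + 2*n*w + n + 2*w)/(n + 7*w)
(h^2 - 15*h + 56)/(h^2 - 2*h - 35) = (h - 8)/(h + 5)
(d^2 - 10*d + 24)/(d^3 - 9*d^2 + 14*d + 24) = 1/(d + 1)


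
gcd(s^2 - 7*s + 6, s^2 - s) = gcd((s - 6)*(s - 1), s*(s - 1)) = s - 1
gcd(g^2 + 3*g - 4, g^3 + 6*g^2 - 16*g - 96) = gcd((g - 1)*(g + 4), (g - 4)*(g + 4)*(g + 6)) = g + 4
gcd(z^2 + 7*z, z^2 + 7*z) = z^2 + 7*z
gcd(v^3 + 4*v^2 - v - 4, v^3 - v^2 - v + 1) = v^2 - 1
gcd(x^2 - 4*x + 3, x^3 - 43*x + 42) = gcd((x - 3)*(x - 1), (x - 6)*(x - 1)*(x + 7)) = x - 1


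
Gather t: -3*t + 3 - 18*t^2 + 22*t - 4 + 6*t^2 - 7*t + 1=-12*t^2 + 12*t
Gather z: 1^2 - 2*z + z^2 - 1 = z^2 - 2*z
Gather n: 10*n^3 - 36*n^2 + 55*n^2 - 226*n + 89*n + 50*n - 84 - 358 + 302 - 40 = 10*n^3 + 19*n^2 - 87*n - 180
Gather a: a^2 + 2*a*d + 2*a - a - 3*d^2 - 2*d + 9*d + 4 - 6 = a^2 + a*(2*d + 1) - 3*d^2 + 7*d - 2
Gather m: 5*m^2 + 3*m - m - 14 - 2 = 5*m^2 + 2*m - 16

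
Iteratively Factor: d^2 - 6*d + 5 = (d - 1)*(d - 5)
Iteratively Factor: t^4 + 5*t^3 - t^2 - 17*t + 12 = (t - 1)*(t^3 + 6*t^2 + 5*t - 12) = (t - 1)*(t + 3)*(t^2 + 3*t - 4) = (t - 1)^2*(t + 3)*(t + 4)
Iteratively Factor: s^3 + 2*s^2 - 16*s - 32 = (s + 2)*(s^2 - 16) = (s + 2)*(s + 4)*(s - 4)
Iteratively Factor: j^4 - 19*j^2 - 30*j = (j - 5)*(j^3 + 5*j^2 + 6*j) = j*(j - 5)*(j^2 + 5*j + 6) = j*(j - 5)*(j + 3)*(j + 2)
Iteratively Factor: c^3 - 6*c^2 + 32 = (c - 4)*(c^2 - 2*c - 8) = (c - 4)*(c + 2)*(c - 4)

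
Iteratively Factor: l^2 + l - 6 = (l - 2)*(l + 3)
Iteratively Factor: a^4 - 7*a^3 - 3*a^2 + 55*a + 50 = (a + 2)*(a^3 - 9*a^2 + 15*a + 25) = (a - 5)*(a + 2)*(a^2 - 4*a - 5) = (a - 5)^2*(a + 2)*(a + 1)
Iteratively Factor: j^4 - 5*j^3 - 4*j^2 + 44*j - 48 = (j - 4)*(j^3 - j^2 - 8*j + 12) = (j - 4)*(j - 2)*(j^2 + j - 6) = (j - 4)*(j - 2)^2*(j + 3)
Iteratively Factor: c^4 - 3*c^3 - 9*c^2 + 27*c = (c)*(c^3 - 3*c^2 - 9*c + 27) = c*(c + 3)*(c^2 - 6*c + 9) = c*(c - 3)*(c + 3)*(c - 3)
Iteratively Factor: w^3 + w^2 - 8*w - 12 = (w - 3)*(w^2 + 4*w + 4) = (w - 3)*(w + 2)*(w + 2)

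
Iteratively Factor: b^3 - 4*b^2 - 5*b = (b - 5)*(b^2 + b) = b*(b - 5)*(b + 1)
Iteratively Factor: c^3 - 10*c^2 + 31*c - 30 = (c - 5)*(c^2 - 5*c + 6) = (c - 5)*(c - 3)*(c - 2)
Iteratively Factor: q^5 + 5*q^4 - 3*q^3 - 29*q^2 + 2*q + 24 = (q - 2)*(q^4 + 7*q^3 + 11*q^2 - 7*q - 12) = (q - 2)*(q + 3)*(q^3 + 4*q^2 - q - 4) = (q - 2)*(q + 1)*(q + 3)*(q^2 + 3*q - 4) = (q - 2)*(q - 1)*(q + 1)*(q + 3)*(q + 4)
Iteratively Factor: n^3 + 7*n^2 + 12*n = (n)*(n^2 + 7*n + 12) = n*(n + 4)*(n + 3)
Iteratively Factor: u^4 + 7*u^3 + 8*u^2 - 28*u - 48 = (u + 4)*(u^3 + 3*u^2 - 4*u - 12) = (u + 2)*(u + 4)*(u^2 + u - 6) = (u - 2)*(u + 2)*(u + 4)*(u + 3)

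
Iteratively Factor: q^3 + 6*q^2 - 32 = (q + 4)*(q^2 + 2*q - 8) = (q + 4)^2*(q - 2)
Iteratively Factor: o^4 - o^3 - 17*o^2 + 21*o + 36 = (o + 4)*(o^3 - 5*o^2 + 3*o + 9) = (o - 3)*(o + 4)*(o^2 - 2*o - 3) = (o - 3)*(o + 1)*(o + 4)*(o - 3)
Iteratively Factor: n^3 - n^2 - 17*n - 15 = (n + 3)*(n^2 - 4*n - 5) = (n - 5)*(n + 3)*(n + 1)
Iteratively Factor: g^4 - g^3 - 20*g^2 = (g)*(g^3 - g^2 - 20*g) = g*(g - 5)*(g^2 + 4*g) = g*(g - 5)*(g + 4)*(g)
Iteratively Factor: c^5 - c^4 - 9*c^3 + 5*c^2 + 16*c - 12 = (c - 1)*(c^4 - 9*c^2 - 4*c + 12) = (c - 1)^2*(c^3 + c^2 - 8*c - 12) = (c - 1)^2*(c + 2)*(c^2 - c - 6) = (c - 1)^2*(c + 2)^2*(c - 3)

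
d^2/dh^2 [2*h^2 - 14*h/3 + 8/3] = 4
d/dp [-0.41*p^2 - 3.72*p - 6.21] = -0.82*p - 3.72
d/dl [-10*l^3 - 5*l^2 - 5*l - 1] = -30*l^2 - 10*l - 5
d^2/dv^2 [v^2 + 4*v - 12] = 2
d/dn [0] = 0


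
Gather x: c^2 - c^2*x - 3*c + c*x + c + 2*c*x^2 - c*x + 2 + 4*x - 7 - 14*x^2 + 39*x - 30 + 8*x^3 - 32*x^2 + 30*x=c^2 - 2*c + 8*x^3 + x^2*(2*c - 46) + x*(73 - c^2) - 35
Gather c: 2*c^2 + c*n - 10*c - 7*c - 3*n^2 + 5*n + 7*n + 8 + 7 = 2*c^2 + c*(n - 17) - 3*n^2 + 12*n + 15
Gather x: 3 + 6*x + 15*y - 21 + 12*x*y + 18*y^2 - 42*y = x*(12*y + 6) + 18*y^2 - 27*y - 18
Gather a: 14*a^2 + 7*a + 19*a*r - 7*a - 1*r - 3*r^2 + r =14*a^2 + 19*a*r - 3*r^2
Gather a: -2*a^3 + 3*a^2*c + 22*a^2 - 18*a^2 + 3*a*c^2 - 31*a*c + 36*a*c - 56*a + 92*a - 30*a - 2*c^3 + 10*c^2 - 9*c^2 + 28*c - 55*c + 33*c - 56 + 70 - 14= -2*a^3 + a^2*(3*c + 4) + a*(3*c^2 + 5*c + 6) - 2*c^3 + c^2 + 6*c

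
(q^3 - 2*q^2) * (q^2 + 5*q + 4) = q^5 + 3*q^4 - 6*q^3 - 8*q^2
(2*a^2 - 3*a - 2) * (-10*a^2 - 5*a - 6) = -20*a^4 + 20*a^3 + 23*a^2 + 28*a + 12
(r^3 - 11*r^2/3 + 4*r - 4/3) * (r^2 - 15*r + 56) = r^5 - 56*r^4/3 + 115*r^3 - 800*r^2/3 + 244*r - 224/3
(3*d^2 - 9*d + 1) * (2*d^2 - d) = 6*d^4 - 21*d^3 + 11*d^2 - d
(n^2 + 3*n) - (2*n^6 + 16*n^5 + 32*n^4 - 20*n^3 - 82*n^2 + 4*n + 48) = -2*n^6 - 16*n^5 - 32*n^4 + 20*n^3 + 83*n^2 - n - 48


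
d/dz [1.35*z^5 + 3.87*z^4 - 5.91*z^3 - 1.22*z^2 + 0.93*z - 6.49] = 6.75*z^4 + 15.48*z^3 - 17.73*z^2 - 2.44*z + 0.93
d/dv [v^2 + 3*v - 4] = 2*v + 3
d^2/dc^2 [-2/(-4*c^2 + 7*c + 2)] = 4*(16*c^2 - 28*c - (8*c - 7)^2 - 8)/(-4*c^2 + 7*c + 2)^3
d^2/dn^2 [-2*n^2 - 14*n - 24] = -4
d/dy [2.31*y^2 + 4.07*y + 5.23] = 4.62*y + 4.07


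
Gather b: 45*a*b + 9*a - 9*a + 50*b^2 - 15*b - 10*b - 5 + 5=50*b^2 + b*(45*a - 25)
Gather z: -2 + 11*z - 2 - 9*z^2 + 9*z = -9*z^2 + 20*z - 4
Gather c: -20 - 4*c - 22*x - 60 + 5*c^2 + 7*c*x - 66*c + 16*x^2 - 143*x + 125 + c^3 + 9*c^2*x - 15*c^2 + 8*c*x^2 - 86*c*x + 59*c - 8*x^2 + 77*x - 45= c^3 + c^2*(9*x - 10) + c*(8*x^2 - 79*x - 11) + 8*x^2 - 88*x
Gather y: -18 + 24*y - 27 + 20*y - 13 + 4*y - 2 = 48*y - 60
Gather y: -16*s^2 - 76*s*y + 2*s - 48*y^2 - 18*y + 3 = -16*s^2 + 2*s - 48*y^2 + y*(-76*s - 18) + 3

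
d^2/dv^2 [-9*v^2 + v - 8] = -18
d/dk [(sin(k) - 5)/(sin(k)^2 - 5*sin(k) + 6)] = (10*sin(k) + cos(k)^2 - 20)*cos(k)/(sin(k)^2 - 5*sin(k) + 6)^2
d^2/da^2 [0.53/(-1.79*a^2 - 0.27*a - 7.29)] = (3.396346*a^2 + 0.512298*a - 0.53*(3.58*a + 0.27)*(7.16*a + 0.54) + 13.832046)/(1.79*a^2 + 0.27*a + 7.29)^3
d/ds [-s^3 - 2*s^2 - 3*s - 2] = -3*s^2 - 4*s - 3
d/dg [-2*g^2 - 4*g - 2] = -4*g - 4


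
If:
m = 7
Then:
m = 7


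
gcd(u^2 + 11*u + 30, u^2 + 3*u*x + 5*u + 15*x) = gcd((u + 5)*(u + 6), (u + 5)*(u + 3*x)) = u + 5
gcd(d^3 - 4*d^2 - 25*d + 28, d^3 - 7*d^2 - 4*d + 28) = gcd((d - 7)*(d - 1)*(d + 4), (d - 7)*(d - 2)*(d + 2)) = d - 7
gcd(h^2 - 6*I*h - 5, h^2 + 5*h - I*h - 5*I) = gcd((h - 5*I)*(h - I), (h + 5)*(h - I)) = h - I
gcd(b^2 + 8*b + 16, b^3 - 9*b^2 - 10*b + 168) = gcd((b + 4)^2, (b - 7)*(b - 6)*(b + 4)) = b + 4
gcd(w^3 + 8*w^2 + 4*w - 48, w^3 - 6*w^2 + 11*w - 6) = w - 2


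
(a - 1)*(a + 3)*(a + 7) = a^3 + 9*a^2 + 11*a - 21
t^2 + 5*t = t*(t + 5)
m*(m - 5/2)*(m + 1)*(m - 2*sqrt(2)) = m^4 - 2*sqrt(2)*m^3 - 3*m^3/2 - 5*m^2/2 + 3*sqrt(2)*m^2 + 5*sqrt(2)*m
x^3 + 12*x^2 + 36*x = x*(x + 6)^2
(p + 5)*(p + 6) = p^2 + 11*p + 30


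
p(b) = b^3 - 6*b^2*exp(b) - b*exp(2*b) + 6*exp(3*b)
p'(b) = -6*b^2*exp(b) + 3*b^2 - 2*b*exp(2*b) - 12*b*exp(b) + 18*exp(3*b) - exp(2*b)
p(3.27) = 105373.04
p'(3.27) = 319961.48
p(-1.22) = -4.19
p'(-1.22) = 6.74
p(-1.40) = -5.47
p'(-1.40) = 7.50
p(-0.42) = 1.11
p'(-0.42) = 8.18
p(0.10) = 7.91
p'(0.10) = 21.47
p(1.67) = 768.07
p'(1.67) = 2388.83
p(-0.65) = -0.57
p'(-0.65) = 6.66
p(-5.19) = -140.70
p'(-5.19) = 80.26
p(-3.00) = -29.68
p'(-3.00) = 26.12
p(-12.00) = -1728.01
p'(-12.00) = 432.00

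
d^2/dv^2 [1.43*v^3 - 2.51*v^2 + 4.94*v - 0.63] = 8.58*v - 5.02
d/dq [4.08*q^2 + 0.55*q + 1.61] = 8.16*q + 0.55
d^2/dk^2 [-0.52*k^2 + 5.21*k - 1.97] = -1.04000000000000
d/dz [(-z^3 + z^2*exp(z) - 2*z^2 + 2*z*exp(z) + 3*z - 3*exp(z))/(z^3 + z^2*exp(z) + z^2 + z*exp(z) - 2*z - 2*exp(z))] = (2*z^3*exp(z) + 8*z^2*exp(z) + z^2 + 2*z*exp(z) - exp(2*z) - 12*exp(z))/(z^4 + 2*z^3*exp(z) + 4*z^3 + z^2*exp(2*z) + 8*z^2*exp(z) + 4*z^2 + 4*z*exp(2*z) + 8*z*exp(z) + 4*exp(2*z))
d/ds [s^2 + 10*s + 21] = 2*s + 10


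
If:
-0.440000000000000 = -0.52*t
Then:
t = 0.85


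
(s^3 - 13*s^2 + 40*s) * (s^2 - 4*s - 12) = s^5 - 17*s^4 + 80*s^3 - 4*s^2 - 480*s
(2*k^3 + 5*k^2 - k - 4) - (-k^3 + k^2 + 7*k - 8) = 3*k^3 + 4*k^2 - 8*k + 4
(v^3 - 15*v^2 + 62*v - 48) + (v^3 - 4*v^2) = 2*v^3 - 19*v^2 + 62*v - 48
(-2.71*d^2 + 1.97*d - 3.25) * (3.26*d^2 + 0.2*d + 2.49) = -8.8346*d^4 + 5.8802*d^3 - 16.9489*d^2 + 4.2553*d - 8.0925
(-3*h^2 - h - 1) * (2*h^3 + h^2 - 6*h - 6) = -6*h^5 - 5*h^4 + 15*h^3 + 23*h^2 + 12*h + 6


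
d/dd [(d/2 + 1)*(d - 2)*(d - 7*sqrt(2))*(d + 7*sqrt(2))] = 2*d*(d^2 - 51)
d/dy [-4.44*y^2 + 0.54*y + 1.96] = 0.54 - 8.88*y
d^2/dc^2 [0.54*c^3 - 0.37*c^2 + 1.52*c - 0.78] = 3.24*c - 0.74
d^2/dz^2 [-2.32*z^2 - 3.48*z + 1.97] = -4.64000000000000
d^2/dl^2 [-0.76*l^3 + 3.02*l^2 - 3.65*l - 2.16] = 6.04 - 4.56*l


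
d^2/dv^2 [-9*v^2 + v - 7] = -18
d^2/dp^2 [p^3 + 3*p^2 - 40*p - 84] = 6*p + 6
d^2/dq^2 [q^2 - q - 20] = 2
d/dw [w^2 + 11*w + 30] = 2*w + 11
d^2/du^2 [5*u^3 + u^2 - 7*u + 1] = 30*u + 2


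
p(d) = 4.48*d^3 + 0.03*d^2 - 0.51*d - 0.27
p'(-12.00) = 1934.13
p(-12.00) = -7731.27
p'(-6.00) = 482.97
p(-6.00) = -963.81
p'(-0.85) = 9.15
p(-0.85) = -2.57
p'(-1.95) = 50.48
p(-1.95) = -32.38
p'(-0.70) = 6.03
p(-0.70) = -1.43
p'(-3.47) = 161.11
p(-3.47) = -185.32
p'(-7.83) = 823.01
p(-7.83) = -2145.06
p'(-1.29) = 21.78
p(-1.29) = -9.18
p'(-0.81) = 8.26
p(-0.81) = -2.22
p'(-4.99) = 333.85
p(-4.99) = -553.62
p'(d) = 13.44*d^2 + 0.06*d - 0.51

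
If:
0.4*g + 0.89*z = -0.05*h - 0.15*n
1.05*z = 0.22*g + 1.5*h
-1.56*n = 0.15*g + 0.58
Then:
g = 0.147442632952581 - 2.44551401552385*z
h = 1.0586753889435*z - 0.0216249194997119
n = 0.235145578415754*z - 0.385972048040312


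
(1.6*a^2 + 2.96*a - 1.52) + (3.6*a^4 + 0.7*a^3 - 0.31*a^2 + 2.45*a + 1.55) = 3.6*a^4 + 0.7*a^3 + 1.29*a^2 + 5.41*a + 0.03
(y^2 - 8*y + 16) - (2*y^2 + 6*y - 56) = -y^2 - 14*y + 72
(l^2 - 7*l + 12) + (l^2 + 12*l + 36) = 2*l^2 + 5*l + 48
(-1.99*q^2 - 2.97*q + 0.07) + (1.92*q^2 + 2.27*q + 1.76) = -0.0700000000000001*q^2 - 0.7*q + 1.83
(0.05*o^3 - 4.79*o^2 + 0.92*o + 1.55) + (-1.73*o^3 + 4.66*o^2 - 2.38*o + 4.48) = -1.68*o^3 - 0.13*o^2 - 1.46*o + 6.03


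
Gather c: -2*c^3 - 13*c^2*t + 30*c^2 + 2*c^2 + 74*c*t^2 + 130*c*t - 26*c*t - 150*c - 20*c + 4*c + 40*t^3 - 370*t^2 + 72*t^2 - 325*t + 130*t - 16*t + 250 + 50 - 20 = -2*c^3 + c^2*(32 - 13*t) + c*(74*t^2 + 104*t - 166) + 40*t^3 - 298*t^2 - 211*t + 280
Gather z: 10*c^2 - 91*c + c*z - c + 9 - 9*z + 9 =10*c^2 - 92*c + z*(c - 9) + 18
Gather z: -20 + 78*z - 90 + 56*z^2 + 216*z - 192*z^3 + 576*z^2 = -192*z^3 + 632*z^2 + 294*z - 110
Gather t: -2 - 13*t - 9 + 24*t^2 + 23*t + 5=24*t^2 + 10*t - 6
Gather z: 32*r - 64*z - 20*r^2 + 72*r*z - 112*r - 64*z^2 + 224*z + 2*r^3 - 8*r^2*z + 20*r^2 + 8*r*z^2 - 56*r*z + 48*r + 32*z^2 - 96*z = 2*r^3 - 32*r + z^2*(8*r - 32) + z*(-8*r^2 + 16*r + 64)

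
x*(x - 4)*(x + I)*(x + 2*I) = x^4 - 4*x^3 + 3*I*x^3 - 2*x^2 - 12*I*x^2 + 8*x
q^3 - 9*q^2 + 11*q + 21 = (q - 7)*(q - 3)*(q + 1)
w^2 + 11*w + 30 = (w + 5)*(w + 6)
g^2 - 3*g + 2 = (g - 2)*(g - 1)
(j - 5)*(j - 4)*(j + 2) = j^3 - 7*j^2 + 2*j + 40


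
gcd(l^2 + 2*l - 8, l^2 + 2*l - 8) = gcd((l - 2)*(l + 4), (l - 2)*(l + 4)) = l^2 + 2*l - 8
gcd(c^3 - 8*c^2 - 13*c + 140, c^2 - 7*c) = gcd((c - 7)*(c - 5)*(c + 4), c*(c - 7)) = c - 7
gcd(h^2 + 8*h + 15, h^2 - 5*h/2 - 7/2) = 1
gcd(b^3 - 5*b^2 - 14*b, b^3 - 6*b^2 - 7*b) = b^2 - 7*b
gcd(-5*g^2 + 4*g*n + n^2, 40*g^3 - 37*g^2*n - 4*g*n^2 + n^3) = 5*g^2 - 4*g*n - n^2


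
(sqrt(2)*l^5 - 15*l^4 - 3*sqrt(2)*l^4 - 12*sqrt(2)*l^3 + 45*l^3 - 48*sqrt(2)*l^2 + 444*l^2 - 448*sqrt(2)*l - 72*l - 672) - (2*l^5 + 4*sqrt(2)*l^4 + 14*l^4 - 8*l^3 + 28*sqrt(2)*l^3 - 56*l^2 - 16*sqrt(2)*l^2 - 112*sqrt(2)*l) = -2*l^5 + sqrt(2)*l^5 - 29*l^4 - 7*sqrt(2)*l^4 - 40*sqrt(2)*l^3 + 53*l^3 - 32*sqrt(2)*l^2 + 500*l^2 - 336*sqrt(2)*l - 72*l - 672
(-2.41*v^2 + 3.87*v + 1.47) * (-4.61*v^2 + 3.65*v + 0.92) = 11.1101*v^4 - 26.6372*v^3 + 5.1316*v^2 + 8.9259*v + 1.3524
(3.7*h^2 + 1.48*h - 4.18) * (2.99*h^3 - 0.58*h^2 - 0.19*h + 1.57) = 11.063*h^5 + 2.2792*h^4 - 14.0596*h^3 + 7.9522*h^2 + 3.1178*h - 6.5626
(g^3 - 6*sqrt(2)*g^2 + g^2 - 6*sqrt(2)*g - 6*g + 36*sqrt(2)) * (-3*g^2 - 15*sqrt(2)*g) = -3*g^5 - 3*g^4 + 3*sqrt(2)*g^4 + 3*sqrt(2)*g^3 + 198*g^3 - 18*sqrt(2)*g^2 + 180*g^2 - 1080*g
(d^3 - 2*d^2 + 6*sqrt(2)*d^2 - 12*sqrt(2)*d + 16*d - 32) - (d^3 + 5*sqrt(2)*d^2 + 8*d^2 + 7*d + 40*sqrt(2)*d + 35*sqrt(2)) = -10*d^2 + sqrt(2)*d^2 - 52*sqrt(2)*d + 9*d - 35*sqrt(2) - 32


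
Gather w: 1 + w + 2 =w + 3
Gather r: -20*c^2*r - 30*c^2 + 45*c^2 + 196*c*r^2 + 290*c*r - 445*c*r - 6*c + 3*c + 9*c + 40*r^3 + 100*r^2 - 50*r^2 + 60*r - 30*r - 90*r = 15*c^2 + 6*c + 40*r^3 + r^2*(196*c + 50) + r*(-20*c^2 - 155*c - 60)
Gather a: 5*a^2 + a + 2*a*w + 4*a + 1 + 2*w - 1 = 5*a^2 + a*(2*w + 5) + 2*w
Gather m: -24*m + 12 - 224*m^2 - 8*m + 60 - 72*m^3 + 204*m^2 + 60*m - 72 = -72*m^3 - 20*m^2 + 28*m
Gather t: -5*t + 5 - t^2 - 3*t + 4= -t^2 - 8*t + 9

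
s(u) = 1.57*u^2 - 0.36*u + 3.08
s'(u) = 3.14*u - 0.36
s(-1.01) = 5.05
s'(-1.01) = -3.53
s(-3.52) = 23.80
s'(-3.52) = -11.41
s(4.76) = 36.94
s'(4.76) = 14.59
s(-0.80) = 4.37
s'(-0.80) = -2.87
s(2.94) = 15.59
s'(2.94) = 8.87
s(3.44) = 20.42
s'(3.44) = 10.44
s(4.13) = 28.37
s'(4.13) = 12.61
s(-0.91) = 4.71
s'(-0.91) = -3.22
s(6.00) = 57.44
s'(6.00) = 18.48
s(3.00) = 16.13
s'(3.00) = 9.06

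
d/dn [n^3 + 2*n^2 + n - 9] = 3*n^2 + 4*n + 1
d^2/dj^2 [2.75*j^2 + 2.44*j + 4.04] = 5.50000000000000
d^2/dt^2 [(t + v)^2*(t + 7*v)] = 6*t + 18*v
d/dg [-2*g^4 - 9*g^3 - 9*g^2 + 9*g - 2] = -8*g^3 - 27*g^2 - 18*g + 9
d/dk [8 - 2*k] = -2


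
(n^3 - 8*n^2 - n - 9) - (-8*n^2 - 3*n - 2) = n^3 + 2*n - 7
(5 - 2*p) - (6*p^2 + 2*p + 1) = -6*p^2 - 4*p + 4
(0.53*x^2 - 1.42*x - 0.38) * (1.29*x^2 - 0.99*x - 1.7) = 0.6837*x^4 - 2.3565*x^3 + 0.0145999999999999*x^2 + 2.7902*x + 0.646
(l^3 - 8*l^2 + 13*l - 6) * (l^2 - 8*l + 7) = l^5 - 16*l^4 + 84*l^3 - 166*l^2 + 139*l - 42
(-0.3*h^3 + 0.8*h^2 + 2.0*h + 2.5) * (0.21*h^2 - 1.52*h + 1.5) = -0.063*h^5 + 0.624*h^4 - 1.246*h^3 - 1.315*h^2 - 0.8*h + 3.75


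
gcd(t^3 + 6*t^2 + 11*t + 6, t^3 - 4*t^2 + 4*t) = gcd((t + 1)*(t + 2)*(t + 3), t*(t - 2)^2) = 1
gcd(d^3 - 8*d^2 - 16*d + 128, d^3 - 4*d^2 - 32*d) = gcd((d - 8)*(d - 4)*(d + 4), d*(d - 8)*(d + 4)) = d^2 - 4*d - 32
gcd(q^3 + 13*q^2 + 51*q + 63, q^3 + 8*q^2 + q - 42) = q^2 + 10*q + 21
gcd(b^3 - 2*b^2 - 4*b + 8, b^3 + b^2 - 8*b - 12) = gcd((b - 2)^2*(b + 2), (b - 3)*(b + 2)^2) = b + 2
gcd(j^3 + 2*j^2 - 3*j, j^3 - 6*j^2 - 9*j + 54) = j + 3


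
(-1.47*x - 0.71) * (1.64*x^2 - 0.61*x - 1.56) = -2.4108*x^3 - 0.2677*x^2 + 2.7263*x + 1.1076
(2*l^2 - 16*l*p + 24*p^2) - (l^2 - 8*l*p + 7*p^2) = l^2 - 8*l*p + 17*p^2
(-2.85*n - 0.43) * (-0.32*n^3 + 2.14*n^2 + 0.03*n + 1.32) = 0.912*n^4 - 5.9614*n^3 - 1.0057*n^2 - 3.7749*n - 0.5676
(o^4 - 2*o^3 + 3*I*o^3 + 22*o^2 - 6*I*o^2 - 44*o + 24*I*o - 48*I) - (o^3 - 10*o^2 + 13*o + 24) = o^4 - 3*o^3 + 3*I*o^3 + 32*o^2 - 6*I*o^2 - 57*o + 24*I*o - 24 - 48*I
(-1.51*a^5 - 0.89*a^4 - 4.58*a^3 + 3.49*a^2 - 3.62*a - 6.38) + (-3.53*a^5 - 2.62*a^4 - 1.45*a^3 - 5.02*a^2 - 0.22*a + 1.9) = -5.04*a^5 - 3.51*a^4 - 6.03*a^3 - 1.53*a^2 - 3.84*a - 4.48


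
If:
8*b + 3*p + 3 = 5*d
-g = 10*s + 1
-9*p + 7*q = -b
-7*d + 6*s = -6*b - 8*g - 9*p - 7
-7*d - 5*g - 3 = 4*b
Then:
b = -59*s/79 - 27/79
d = 598*s/79 + 38/79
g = -10*s - 1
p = 1154*s/79 + 169/237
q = 10445*s/553 + 534/553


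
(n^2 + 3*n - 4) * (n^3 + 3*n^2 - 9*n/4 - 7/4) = n^5 + 6*n^4 + 11*n^3/4 - 41*n^2/2 + 15*n/4 + 7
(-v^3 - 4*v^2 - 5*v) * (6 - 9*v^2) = 9*v^5 + 36*v^4 + 39*v^3 - 24*v^2 - 30*v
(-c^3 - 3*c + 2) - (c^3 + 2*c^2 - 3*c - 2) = -2*c^3 - 2*c^2 + 4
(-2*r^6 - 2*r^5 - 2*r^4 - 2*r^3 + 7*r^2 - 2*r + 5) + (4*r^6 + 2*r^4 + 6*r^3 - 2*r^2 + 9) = 2*r^6 - 2*r^5 + 4*r^3 + 5*r^2 - 2*r + 14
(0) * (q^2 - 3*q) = 0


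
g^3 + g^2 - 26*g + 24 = (g - 4)*(g - 1)*(g + 6)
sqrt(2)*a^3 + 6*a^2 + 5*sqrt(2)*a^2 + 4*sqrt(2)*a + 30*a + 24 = (a + 4)*(a + 3*sqrt(2))*(sqrt(2)*a + sqrt(2))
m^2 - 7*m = m*(m - 7)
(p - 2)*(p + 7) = p^2 + 5*p - 14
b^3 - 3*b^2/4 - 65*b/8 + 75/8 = (b - 5/2)*(b - 5/4)*(b + 3)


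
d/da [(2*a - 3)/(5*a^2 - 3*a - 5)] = (-10*a^2 + 30*a - 19)/(25*a^4 - 30*a^3 - 41*a^2 + 30*a + 25)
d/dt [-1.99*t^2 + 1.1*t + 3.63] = 1.1 - 3.98*t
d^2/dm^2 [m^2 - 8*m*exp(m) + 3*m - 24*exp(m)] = -8*m*exp(m) - 40*exp(m) + 2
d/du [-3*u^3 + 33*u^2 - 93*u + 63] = -9*u^2 + 66*u - 93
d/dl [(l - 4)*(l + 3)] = 2*l - 1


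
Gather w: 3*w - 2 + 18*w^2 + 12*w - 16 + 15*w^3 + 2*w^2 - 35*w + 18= 15*w^3 + 20*w^2 - 20*w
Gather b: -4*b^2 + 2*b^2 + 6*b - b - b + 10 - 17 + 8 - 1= -2*b^2 + 4*b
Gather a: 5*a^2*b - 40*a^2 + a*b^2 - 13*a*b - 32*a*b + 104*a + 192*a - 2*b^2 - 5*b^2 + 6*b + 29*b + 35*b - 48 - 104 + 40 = a^2*(5*b - 40) + a*(b^2 - 45*b + 296) - 7*b^2 + 70*b - 112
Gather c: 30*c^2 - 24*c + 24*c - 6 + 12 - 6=30*c^2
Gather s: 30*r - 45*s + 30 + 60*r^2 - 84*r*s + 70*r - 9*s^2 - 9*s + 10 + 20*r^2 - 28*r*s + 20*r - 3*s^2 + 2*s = 80*r^2 + 120*r - 12*s^2 + s*(-112*r - 52) + 40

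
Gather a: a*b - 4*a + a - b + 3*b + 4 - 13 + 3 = a*(b - 3) + 2*b - 6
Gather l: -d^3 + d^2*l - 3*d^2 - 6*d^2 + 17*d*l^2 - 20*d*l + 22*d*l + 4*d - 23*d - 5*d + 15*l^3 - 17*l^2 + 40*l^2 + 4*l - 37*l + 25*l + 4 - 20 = -d^3 - 9*d^2 - 24*d + 15*l^3 + l^2*(17*d + 23) + l*(d^2 + 2*d - 8) - 16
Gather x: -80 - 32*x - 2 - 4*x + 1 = -36*x - 81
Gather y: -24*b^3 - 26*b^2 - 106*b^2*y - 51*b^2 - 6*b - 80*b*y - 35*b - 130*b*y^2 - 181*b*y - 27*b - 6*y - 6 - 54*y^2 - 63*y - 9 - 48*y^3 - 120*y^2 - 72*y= -24*b^3 - 77*b^2 - 68*b - 48*y^3 + y^2*(-130*b - 174) + y*(-106*b^2 - 261*b - 141) - 15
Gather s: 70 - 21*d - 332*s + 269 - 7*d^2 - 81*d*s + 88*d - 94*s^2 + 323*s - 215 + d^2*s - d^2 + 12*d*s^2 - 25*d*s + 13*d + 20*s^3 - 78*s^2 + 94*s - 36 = -8*d^2 + 80*d + 20*s^3 + s^2*(12*d - 172) + s*(d^2 - 106*d + 85) + 88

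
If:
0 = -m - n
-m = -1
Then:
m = 1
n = -1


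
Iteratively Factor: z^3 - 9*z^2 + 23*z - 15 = (z - 5)*(z^2 - 4*z + 3) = (z - 5)*(z - 1)*(z - 3)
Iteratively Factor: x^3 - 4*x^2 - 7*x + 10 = (x - 1)*(x^2 - 3*x - 10) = (x - 1)*(x + 2)*(x - 5)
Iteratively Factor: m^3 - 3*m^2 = (m)*(m^2 - 3*m) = m*(m - 3)*(m)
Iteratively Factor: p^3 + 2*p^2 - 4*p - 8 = (p + 2)*(p^2 - 4) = (p - 2)*(p + 2)*(p + 2)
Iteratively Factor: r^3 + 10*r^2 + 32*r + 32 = (r + 4)*(r^2 + 6*r + 8) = (r + 4)^2*(r + 2)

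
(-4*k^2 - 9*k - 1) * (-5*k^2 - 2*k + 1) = 20*k^4 + 53*k^3 + 19*k^2 - 7*k - 1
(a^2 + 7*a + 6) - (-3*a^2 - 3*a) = 4*a^2 + 10*a + 6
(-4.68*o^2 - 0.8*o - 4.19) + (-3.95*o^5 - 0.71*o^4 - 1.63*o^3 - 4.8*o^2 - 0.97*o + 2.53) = -3.95*o^5 - 0.71*o^4 - 1.63*o^3 - 9.48*o^2 - 1.77*o - 1.66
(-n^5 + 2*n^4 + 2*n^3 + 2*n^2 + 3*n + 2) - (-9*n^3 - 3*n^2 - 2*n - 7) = -n^5 + 2*n^4 + 11*n^3 + 5*n^2 + 5*n + 9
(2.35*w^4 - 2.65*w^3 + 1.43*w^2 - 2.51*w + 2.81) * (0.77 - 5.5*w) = -12.925*w^5 + 16.3845*w^4 - 9.9055*w^3 + 14.9061*w^2 - 17.3877*w + 2.1637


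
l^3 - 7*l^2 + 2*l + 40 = (l - 5)*(l - 4)*(l + 2)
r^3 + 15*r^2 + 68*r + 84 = (r + 2)*(r + 6)*(r + 7)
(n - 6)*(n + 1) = n^2 - 5*n - 6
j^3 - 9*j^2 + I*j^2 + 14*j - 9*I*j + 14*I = (j - 7)*(j - 2)*(j + I)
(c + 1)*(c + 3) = c^2 + 4*c + 3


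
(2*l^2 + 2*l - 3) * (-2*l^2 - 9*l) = -4*l^4 - 22*l^3 - 12*l^2 + 27*l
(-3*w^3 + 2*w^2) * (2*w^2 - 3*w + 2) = -6*w^5 + 13*w^4 - 12*w^3 + 4*w^2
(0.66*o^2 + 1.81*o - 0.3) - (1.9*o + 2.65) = 0.66*o^2 - 0.0899999999999999*o - 2.95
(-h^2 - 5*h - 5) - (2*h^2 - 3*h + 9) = -3*h^2 - 2*h - 14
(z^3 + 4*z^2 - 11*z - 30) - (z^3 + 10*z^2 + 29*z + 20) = -6*z^2 - 40*z - 50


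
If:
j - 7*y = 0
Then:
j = 7*y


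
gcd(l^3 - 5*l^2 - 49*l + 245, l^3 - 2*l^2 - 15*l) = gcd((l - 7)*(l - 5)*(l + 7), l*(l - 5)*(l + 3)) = l - 5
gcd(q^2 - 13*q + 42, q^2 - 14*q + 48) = q - 6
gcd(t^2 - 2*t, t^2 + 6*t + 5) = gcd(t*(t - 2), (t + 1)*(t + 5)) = 1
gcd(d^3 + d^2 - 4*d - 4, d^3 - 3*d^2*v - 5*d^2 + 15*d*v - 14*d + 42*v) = d + 2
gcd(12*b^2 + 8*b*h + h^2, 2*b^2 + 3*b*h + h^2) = 2*b + h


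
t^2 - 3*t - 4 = (t - 4)*(t + 1)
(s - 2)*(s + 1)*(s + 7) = s^3 + 6*s^2 - 9*s - 14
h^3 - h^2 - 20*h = h*(h - 5)*(h + 4)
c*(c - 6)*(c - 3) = c^3 - 9*c^2 + 18*c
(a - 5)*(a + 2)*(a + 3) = a^3 - 19*a - 30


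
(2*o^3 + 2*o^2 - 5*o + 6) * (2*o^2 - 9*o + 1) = 4*o^5 - 14*o^4 - 26*o^3 + 59*o^2 - 59*o + 6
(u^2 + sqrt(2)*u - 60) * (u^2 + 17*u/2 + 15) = u^4 + sqrt(2)*u^3 + 17*u^3/2 - 45*u^2 + 17*sqrt(2)*u^2/2 - 510*u + 15*sqrt(2)*u - 900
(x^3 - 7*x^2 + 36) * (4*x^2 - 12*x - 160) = 4*x^5 - 40*x^4 - 76*x^3 + 1264*x^2 - 432*x - 5760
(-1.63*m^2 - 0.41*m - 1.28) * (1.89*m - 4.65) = -3.0807*m^3 + 6.8046*m^2 - 0.5127*m + 5.952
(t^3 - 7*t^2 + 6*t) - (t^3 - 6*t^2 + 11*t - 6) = -t^2 - 5*t + 6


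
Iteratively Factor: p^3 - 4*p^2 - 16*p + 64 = (p - 4)*(p^2 - 16) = (p - 4)^2*(p + 4)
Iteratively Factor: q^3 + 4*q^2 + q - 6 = (q + 2)*(q^2 + 2*q - 3) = (q - 1)*(q + 2)*(q + 3)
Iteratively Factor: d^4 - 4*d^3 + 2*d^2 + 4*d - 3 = (d - 1)*(d^3 - 3*d^2 - d + 3) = (d - 1)*(d + 1)*(d^2 - 4*d + 3) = (d - 1)^2*(d + 1)*(d - 3)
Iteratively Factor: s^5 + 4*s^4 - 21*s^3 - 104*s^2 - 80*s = (s + 1)*(s^4 + 3*s^3 - 24*s^2 - 80*s) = s*(s + 1)*(s^3 + 3*s^2 - 24*s - 80) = s*(s - 5)*(s + 1)*(s^2 + 8*s + 16) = s*(s - 5)*(s + 1)*(s + 4)*(s + 4)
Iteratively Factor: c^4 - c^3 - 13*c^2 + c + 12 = (c - 4)*(c^3 + 3*c^2 - c - 3) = (c - 4)*(c - 1)*(c^2 + 4*c + 3) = (c - 4)*(c - 1)*(c + 3)*(c + 1)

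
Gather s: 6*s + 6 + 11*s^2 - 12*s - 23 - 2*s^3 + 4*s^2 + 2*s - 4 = -2*s^3 + 15*s^2 - 4*s - 21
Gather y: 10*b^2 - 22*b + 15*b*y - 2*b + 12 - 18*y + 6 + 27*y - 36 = 10*b^2 - 24*b + y*(15*b + 9) - 18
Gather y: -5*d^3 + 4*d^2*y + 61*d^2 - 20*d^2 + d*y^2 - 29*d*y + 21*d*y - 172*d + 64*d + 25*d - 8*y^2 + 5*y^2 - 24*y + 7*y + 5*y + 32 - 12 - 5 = -5*d^3 + 41*d^2 - 83*d + y^2*(d - 3) + y*(4*d^2 - 8*d - 12) + 15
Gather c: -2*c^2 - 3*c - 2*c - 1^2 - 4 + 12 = -2*c^2 - 5*c + 7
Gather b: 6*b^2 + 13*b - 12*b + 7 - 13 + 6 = 6*b^2 + b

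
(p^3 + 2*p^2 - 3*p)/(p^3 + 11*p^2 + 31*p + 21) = p*(p - 1)/(p^2 + 8*p + 7)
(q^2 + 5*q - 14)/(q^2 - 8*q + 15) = (q^2 + 5*q - 14)/(q^2 - 8*q + 15)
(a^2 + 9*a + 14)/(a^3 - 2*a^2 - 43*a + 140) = (a + 2)/(a^2 - 9*a + 20)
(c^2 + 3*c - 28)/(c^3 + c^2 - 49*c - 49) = (c - 4)/(c^2 - 6*c - 7)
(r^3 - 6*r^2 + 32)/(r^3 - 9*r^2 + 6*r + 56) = (r - 4)/(r - 7)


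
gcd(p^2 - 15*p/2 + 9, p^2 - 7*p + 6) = p - 6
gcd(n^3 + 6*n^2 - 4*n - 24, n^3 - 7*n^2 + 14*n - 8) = n - 2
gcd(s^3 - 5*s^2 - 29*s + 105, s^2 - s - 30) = s + 5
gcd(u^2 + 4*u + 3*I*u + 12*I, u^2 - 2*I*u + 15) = u + 3*I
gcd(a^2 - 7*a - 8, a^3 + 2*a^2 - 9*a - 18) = 1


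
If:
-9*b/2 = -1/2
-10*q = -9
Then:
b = 1/9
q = 9/10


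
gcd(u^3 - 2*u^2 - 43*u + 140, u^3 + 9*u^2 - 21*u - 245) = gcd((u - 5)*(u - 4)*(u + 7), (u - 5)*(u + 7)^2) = u^2 + 2*u - 35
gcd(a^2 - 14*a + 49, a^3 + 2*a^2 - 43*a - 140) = a - 7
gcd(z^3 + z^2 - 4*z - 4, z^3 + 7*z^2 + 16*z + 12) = z + 2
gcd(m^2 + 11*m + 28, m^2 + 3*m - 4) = m + 4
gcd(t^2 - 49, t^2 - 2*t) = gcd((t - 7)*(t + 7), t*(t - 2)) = 1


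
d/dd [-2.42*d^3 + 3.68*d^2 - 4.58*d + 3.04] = -7.26*d^2 + 7.36*d - 4.58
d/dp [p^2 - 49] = 2*p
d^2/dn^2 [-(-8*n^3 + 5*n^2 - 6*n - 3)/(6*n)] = 8/3 + n^(-3)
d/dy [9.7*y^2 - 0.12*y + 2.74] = 19.4*y - 0.12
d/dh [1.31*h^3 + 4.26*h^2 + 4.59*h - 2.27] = 3.93*h^2 + 8.52*h + 4.59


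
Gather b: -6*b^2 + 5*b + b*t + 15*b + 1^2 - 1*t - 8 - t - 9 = -6*b^2 + b*(t + 20) - 2*t - 16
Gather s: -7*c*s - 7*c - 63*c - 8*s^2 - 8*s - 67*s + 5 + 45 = -70*c - 8*s^2 + s*(-7*c - 75) + 50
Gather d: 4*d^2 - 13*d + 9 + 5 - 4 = 4*d^2 - 13*d + 10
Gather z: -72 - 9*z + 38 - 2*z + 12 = -11*z - 22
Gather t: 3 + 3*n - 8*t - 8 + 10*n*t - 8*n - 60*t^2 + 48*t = -5*n - 60*t^2 + t*(10*n + 40) - 5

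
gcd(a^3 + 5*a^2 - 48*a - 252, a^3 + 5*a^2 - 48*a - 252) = a^3 + 5*a^2 - 48*a - 252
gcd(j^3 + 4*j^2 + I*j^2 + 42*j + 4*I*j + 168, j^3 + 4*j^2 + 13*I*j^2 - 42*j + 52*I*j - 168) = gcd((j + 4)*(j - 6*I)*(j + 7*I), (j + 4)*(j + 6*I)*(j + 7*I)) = j^2 + j*(4 + 7*I) + 28*I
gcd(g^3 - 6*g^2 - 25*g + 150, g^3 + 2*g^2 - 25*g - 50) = g^2 - 25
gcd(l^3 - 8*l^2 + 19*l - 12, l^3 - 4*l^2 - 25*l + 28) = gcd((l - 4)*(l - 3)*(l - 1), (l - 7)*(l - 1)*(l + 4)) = l - 1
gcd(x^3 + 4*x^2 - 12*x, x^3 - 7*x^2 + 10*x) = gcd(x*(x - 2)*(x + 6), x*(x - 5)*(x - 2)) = x^2 - 2*x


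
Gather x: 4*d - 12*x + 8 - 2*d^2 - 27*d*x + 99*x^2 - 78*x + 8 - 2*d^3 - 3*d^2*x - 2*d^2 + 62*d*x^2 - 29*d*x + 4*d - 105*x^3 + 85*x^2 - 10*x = -2*d^3 - 4*d^2 + 8*d - 105*x^3 + x^2*(62*d + 184) + x*(-3*d^2 - 56*d - 100) + 16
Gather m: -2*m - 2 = -2*m - 2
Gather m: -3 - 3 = -6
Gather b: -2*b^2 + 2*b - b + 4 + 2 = -2*b^2 + b + 6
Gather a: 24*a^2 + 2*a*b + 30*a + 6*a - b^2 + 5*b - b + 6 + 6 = 24*a^2 + a*(2*b + 36) - b^2 + 4*b + 12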